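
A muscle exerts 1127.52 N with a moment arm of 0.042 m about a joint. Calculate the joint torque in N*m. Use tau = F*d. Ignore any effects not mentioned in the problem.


tau = F * d
tau = 1127.52 * 0.042
tau = 47.3558 N*m

47.3558 N*m


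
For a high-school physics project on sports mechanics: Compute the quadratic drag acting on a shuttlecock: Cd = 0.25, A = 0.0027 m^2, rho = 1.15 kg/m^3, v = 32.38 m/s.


Fd = 0.5 * Cd * rho * A * v^2
Fd = 0.5 * 0.25 * 1.15 * 0.0027 * 32.38^2
v^2 = 1048.4644
Fd = 0.5 * 0.25 * 1.15 * 0.0027 * 1048.4644 = 0.4069 N

0.4069 N


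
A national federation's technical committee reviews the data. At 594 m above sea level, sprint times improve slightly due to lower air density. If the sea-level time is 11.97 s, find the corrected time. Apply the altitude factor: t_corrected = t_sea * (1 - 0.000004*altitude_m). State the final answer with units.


Correction factor = 1 - 0.000004 * 594 = 0.997624
t_corrected = t_sea * factor = 11.97 * 0.997624
t_corrected = 11.9416 s

11.9416 s


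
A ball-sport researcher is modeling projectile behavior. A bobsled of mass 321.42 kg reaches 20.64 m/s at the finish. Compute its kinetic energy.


KE = 0.5 * m * v^2
KE = 0.5 * 321.42 * 20.64^2
KE = 0.5 * 321.42 * 426.0096 = 68464.0028 J

68464.0028 J


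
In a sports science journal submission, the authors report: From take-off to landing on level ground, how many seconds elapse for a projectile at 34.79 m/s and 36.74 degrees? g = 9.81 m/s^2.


T = 2*v*sin(theta)/g
sin(theta) = sin(36.74 deg) = 0.5982
T = 2*34.79*0.5982 / 9.81
T = 41.6217 / 9.81 = 4.2428 s

4.2428 s


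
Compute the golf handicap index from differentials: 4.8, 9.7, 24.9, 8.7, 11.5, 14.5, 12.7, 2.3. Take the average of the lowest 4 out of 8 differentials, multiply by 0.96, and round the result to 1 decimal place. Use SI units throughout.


All differentials: 4.8, 9.7, 24.9, 8.7, 11.5, 14.5, 12.7, 2.3
Sorted: 2.3, 4.8, 8.7, 9.7, 11.5, 12.7, 14.5, 24.9
Best 4: 2.3, 4.8, 8.7, 9.7
Average of best = 25.5 / 4 = 6.375
Raw index = 6.375 * 0.96 = 6.12
Handicap index = round(6.12, 1) = 6.1

6.1


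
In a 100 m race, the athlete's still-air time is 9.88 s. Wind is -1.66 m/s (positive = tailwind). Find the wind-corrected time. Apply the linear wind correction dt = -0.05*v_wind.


dt = -0.05 * v_wind = -0.05 * -1.66 = 0.083 s
t_corrected = t_still + dt = 9.88 + (0.083)
t_corrected = 9.963 s

9.963 s


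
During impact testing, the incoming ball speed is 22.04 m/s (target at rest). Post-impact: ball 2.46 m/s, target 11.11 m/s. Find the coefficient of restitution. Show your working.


e = (v2_after - v1_after) / (v1_before - v2_before)
Numerator = 11.11 - 2.46 = 8.65
Denominator = 22.04 - 0 = 22.04
e = 8.65 / 22.04 = 0.3925

0.3925


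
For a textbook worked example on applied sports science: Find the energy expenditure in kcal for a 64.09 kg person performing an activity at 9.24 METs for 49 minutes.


kcal = MET * mass * time_hr
Convert time: 49 min = 0.8167 hr
kcal = 9.24 * 64.09 * 0.8167
kcal = 483.6231 kcal

483.6231 kcal


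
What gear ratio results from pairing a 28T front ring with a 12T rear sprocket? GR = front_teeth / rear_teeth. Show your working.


GR = front_teeth / rear_teeth
GR = 28 / 12
GR = 2.3333

2.3333


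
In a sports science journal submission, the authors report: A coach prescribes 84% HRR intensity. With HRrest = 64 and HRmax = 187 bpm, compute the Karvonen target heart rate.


Target = HRrest + pct*(HRmax - HRrest)
Heart rate reserve = HRmax - HRrest = 187 - 64 = 123 bpm
Fraction = 84% = 0.84
Target = 64 + 0.84 * 123
Target = 64 + 103.32 = 167.32 bpm

167.32 bpm


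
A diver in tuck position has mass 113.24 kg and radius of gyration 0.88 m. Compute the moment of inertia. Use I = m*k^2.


I = m * k^2
I = 113.24 * 0.88^2
I = 113.24 * 0.7744 = 87.6931 kg*m^2

87.6931 kg*m^2


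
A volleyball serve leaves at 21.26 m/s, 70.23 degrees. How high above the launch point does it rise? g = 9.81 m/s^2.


H = (v*sin(theta))^2 / (2*g)
vy = v*sin(theta) = 21.26 * sin(70.23 deg) = 20.0069 m/s
H = vy^2 / (2*g) = 400.2758 / (2*9.81)
H = 400.2758 / 19.62 = 20.4014 m

20.4014 m


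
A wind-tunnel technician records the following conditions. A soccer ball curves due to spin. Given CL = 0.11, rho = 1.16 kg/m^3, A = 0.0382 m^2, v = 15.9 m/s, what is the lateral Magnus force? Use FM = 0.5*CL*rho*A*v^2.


FM = 0.5 * CL * rho * A * v^2
FM = 0.5 * 0.11 * 1.16 * 0.0382 * 15.9^2
v^2 = 252.81
FM = 0.5 * 0.11 * 1.16 * 0.0382 * 252.81 = 0.6161 N

0.6161 N


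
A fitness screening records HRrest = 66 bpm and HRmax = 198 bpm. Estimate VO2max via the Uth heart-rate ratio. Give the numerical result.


VO2max = 15.3 * HRmax / HRrest
VO2max = 15.3 * 198 / 66
VO2max = 3029.4 / 66 = 45.9 mL/kg/min

45.9 mL/kg/min


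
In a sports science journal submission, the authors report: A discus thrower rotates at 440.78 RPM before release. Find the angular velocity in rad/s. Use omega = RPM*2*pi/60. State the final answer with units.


omega = RPM * 2 * pi / 60
omega = 440.78 * 2 * 3.14159 / 60
omega = 2769.5024 / 60 = 46.1584 rad/s

46.1584 rad/s


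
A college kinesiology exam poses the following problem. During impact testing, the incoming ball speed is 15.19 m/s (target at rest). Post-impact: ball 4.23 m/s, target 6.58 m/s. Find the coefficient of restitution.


e = (v2_after - v1_after) / (v1_before - v2_before)
Numerator = 6.58 - 4.23 = 2.35
Denominator = 15.19 - 0 = 15.19
e = 2.35 / 15.19 = 0.1547

0.1547


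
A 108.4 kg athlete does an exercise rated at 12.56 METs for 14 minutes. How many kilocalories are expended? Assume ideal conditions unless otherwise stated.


kcal = MET * mass * time_hr
Convert time: 14 min = 0.2333 hr
kcal = 12.56 * 108.4 * 0.2333
kcal = 317.6843 kcal

317.6843 kcal


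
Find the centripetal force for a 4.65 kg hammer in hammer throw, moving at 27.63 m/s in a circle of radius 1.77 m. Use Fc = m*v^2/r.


Fc = m * v^2 / r
v^2 = 27.63^2 = 763.4169
Fc = 4.65 * 763.4169 / 1.77
Fc = 3549.8886 / 1.77 = 2005.5868 N

2005.5868 N


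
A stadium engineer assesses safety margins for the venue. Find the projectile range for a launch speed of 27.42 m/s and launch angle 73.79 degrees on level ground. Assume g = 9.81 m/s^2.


R = v^2 * sin(2*theta) / g
Convert angle to radians: theta = 73.79 deg = 1.2879 rad
sin(2*theta) = sin(2.5758) = 0.5361
R = 27.42^2 * 0.5361 / 9.81
R = 751.8564 * 0.5361 / 9.81 = 41.0893 m

41.0893 m


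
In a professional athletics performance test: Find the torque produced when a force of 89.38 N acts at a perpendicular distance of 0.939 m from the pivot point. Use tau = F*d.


tau = F * d
tau = 89.38 * 0.939
tau = 83.9278 N*m

83.9278 N*m


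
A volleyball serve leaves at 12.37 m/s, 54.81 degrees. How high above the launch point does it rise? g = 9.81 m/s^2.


H = (v*sin(theta))^2 / (2*g)
vy = v*sin(theta) = 12.37 * sin(54.81 deg) = 10.1093 m/s
H = vy^2 / (2*g) = 102.1985 / (2*9.81)
H = 102.1985 / 19.62 = 5.2089 m

5.2089 m


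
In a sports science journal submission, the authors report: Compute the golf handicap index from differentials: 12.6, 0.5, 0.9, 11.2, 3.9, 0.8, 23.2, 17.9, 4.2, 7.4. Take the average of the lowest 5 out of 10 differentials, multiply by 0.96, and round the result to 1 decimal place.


All differentials: 12.6, 0.5, 0.9, 11.2, 3.9, 0.8, 23.2, 17.9, 4.2, 7.4
Sorted: 0.5, 0.8, 0.9, 3.9, 4.2, 7.4, 11.2, 12.6, 17.9, 23.2
Best 5: 0.5, 0.8, 0.9, 3.9, 4.2
Average of best = 10.3 / 5 = 2.06
Raw index = 2.06 * 0.96 = 1.9776
Handicap index = round(1.9776, 1) = 2.0

2.0


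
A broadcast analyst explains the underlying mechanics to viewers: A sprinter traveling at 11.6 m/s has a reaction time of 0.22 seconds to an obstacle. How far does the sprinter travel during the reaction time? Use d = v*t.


d = v * t
d = 11.6 * 0.22
d = 2.552 m

2.552 m


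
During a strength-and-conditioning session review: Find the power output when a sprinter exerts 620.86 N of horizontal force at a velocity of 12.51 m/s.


P = F * v
P = 620.86 * 12.51
P = 7766.9586 W

7766.9586 W


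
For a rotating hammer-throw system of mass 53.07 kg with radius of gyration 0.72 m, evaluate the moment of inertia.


I = m * k^2
I = 53.07 * 0.72^2
I = 53.07 * 0.5184 = 27.5115 kg*m^2

27.5115 kg*m^2


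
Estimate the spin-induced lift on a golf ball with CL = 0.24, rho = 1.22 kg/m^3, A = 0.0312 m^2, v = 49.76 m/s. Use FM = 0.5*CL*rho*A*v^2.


FM = 0.5 * CL * rho * A * v^2
FM = 0.5 * 0.24 * 1.22 * 0.0312 * 49.76^2
v^2 = 2476.0576
FM = 0.5 * 0.24 * 1.22 * 0.0312 * 2476.0576 = 11.3098 N

11.3098 N


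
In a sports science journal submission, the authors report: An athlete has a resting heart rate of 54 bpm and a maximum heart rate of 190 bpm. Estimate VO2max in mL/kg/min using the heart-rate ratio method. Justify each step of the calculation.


VO2max = 15.3 * HRmax / HRrest
VO2max = 15.3 * 190 / 54
VO2max = 2907 / 54 = 53.8333 mL/kg/min

53.8333 mL/kg/min


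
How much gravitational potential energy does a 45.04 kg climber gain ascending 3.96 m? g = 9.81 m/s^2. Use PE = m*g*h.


PE = m * g * h
PE = 45.04 * 9.81 * 3.96
PE = 441.8424 * 3.96 = 1749.6959 J

1749.6959 J


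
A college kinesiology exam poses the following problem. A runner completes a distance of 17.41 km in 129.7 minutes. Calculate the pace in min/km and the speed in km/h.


Pace = time / distance = 129.7 min / 17.41 km = 7.4497 min/km
Speed = distance / time_in_hours = 17.41 / 2.1617 hr
Speed = 8.054 km/h

7.4497 min/km, 8.054 km/h


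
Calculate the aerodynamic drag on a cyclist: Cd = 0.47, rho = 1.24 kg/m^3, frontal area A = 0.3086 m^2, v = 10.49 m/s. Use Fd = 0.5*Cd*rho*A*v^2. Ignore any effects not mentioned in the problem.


Fd = 0.5 * Cd * rho * A * v^2
Fd = 0.5 * 0.47 * 1.24 * 0.3086 * 10.49^2
v^2 = 110.0401
Fd = 0.5 * 0.47 * 1.24 * 0.3086 * 110.0401 = 9.8955 N

9.8955 N


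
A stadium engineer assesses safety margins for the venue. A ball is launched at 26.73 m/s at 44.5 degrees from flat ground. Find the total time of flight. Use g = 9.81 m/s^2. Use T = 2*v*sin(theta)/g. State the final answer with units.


T = 2*v*sin(theta)/g
sin(theta) = sin(44.5 deg) = 0.7009
T = 2*26.73*0.7009 / 9.81
T = 37.4706 / 9.81 = 3.8196 s

3.8196 s


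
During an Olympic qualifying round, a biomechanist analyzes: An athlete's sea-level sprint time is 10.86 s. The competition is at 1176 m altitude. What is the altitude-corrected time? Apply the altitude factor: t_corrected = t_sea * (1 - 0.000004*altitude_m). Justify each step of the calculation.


Correction factor = 1 - 0.000004 * 1176 = 0.995296
t_corrected = t_sea * factor = 10.86 * 0.995296
t_corrected = 10.8089 s

10.8089 s


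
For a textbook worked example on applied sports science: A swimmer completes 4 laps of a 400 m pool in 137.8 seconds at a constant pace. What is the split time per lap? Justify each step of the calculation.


Split time = total_time / n_laps = 137.8 / 4
Split time = 34.45 s per lap

34.45 s


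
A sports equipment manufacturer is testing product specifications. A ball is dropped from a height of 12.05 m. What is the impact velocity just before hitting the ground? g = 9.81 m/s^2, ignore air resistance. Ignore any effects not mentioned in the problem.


v = sqrt(2 * g * h)
v = sqrt(2 * 9.81 * 12.05)
v = sqrt(236.421) = 15.376 m/s

15.376 m/s


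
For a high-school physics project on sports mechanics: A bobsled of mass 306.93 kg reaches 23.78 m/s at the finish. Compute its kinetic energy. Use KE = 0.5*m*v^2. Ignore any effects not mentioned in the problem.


KE = 0.5 * m * v^2
KE = 0.5 * 306.93 * 23.78^2
KE = 0.5 * 306.93 * 565.4884 = 86782.6773 J

86782.6773 J


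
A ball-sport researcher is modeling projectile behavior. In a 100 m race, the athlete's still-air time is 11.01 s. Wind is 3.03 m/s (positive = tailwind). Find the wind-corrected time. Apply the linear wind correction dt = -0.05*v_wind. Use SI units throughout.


dt = -0.05 * v_wind = -0.05 * 3.03 = -0.1515 s
t_corrected = t_still + dt = 11.01 + (-0.1515)
t_corrected = 10.8585 s

10.8585 s


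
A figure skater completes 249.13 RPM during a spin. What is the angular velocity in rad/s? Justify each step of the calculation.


omega = RPM * 2 * pi / 60
omega = 249.13 * 2 * 3.14159 / 60
omega = 1565.33 / 60 = 26.0888 rad/s

26.0888 rad/s


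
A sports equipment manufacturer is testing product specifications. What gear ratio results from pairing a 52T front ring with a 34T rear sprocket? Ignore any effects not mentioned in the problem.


GR = front_teeth / rear_teeth
GR = 52 / 34
GR = 1.5294

1.5294


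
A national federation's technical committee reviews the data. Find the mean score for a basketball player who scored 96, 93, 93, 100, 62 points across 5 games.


Average = sum / n
Sum = 444
Average = 444 / 5 = 88.8

88.8


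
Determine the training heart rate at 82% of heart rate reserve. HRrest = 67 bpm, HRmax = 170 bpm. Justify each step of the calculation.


Target = HRrest + pct*(HRmax - HRrest)
Heart rate reserve = HRmax - HRrest = 170 - 67 = 103 bpm
Fraction = 82% = 0.82
Target = 67 + 0.82 * 103
Target = 67 + 84.46 = 151.46 bpm

151.46 bpm


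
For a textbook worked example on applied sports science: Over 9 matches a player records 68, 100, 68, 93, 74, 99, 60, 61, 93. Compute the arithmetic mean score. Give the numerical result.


Average = sum / n
Sum = 716
Average = 716 / 9 = 79.5556

79.5556


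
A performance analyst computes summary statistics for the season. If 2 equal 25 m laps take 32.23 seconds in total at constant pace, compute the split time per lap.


Split time = total_time / n_laps = 32.23 / 2
Split time = 16.115 s per lap

16.115 s


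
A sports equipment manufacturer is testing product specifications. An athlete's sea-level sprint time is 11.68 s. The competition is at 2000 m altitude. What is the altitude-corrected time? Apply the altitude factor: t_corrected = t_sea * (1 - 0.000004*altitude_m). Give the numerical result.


Correction factor = 1 - 0.000004 * 2000 = 0.992
t_corrected = t_sea * factor = 11.68 * 0.992
t_corrected = 11.5866 s

11.5866 s


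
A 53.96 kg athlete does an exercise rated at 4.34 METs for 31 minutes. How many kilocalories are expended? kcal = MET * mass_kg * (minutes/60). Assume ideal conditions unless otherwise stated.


kcal = MET * mass * time_hr
Convert time: 31 min = 0.5167 hr
kcal = 4.34 * 53.96 * 0.5167
kcal = 120.9963 kcal

120.9963 kcal


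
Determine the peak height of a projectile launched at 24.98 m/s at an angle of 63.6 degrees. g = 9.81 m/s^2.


H = (v*sin(theta))^2 / (2*g)
vy = v*sin(theta) = 24.98 * sin(63.6 deg) = 22.3749 m/s
H = vy^2 / (2*g) = 500.6352 / (2*9.81)
H = 500.6352 / 19.62 = 25.5166 m

25.5166 m


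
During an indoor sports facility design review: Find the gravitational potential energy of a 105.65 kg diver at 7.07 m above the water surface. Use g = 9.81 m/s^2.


PE = m * g * h
PE = 105.65 * 9.81 * 7.07
PE = 1036.4265 * 7.07 = 7327.5354 J

7327.5354 J


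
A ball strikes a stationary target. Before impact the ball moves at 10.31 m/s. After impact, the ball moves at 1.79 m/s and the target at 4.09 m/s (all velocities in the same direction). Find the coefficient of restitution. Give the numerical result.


e = (v2_after - v1_after) / (v1_before - v2_before)
Numerator = 4.09 - 1.79 = 2.3
Denominator = 10.31 - 0 = 10.31
e = 2.3 / 10.31 = 0.2231

0.2231


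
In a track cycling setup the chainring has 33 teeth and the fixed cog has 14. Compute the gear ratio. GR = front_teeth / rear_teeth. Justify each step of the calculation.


GR = front_teeth / rear_teeth
GR = 33 / 14
GR = 2.3571

2.3571


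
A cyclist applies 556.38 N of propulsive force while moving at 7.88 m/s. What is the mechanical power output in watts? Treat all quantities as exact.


P = F * v
P = 556.38 * 7.88
P = 4384.2744 W

4384.2744 W


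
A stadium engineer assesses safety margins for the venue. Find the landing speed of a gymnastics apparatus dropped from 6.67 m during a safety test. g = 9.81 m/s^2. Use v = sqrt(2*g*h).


v = sqrt(2 * g * h)
v = sqrt(2 * 9.81 * 6.67)
v = sqrt(130.8654) = 11.4396 m/s

11.4396 m/s


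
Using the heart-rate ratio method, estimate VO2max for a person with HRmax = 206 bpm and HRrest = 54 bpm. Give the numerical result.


VO2max = 15.3 * HRmax / HRrest
VO2max = 15.3 * 206 / 54
VO2max = 3151.8 / 54 = 58.3667 mL/kg/min

58.3667 mL/kg/min


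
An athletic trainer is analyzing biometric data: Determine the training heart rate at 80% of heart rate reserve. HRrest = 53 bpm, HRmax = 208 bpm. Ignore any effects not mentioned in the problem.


Target = HRrest + pct*(HRmax - HRrest)
Heart rate reserve = HRmax - HRrest = 208 - 53 = 155 bpm
Fraction = 80% = 0.8
Target = 53 + 0.8 * 155
Target = 53 + 124 = 177 bpm

177 bpm


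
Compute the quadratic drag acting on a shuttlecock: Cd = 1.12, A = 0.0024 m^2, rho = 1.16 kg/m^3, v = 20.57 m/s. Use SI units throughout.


Fd = 0.5 * Cd * rho * A * v^2
Fd = 0.5 * 1.12 * 1.16 * 0.0024 * 20.57^2
v^2 = 423.1249
Fd = 0.5 * 1.12 * 1.16 * 0.0024 * 423.1249 = 0.6597 N

0.6597 N


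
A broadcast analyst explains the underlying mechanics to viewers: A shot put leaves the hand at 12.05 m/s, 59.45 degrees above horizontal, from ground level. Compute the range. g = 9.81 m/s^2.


R = v^2 * sin(2*theta) / g
Convert angle to radians: theta = 59.45 deg = 1.0376 rad
sin(2*theta) = sin(2.0752) = 0.8755
R = 12.05^2 * 0.8755 / 9.81
R = 145.2025 * 0.8755 / 9.81 = 12.9582 m

12.9582 m


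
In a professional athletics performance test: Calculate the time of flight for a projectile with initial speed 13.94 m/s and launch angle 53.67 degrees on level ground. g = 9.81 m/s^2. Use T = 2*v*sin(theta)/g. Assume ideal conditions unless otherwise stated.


T = 2*v*sin(theta)/g
sin(theta) = sin(53.67 deg) = 0.8056
T = 2*13.94*0.8056 / 9.81
T = 22.4606 / 9.81 = 2.2896 s

2.2896 s


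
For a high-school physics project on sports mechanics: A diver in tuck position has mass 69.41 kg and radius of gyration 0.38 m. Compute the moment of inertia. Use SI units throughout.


I = m * k^2
I = 69.41 * 0.38^2
I = 69.41 * 0.1444 = 10.0228 kg*m^2

10.0228 kg*m^2


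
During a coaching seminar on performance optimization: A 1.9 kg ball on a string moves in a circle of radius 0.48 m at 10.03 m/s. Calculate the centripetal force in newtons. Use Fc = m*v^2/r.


Fc = m * v^2 / r
v^2 = 10.03^2 = 100.6009
Fc = 1.9 * 100.6009 / 0.48
Fc = 191.1417 / 0.48 = 398.2119 N

398.2119 N


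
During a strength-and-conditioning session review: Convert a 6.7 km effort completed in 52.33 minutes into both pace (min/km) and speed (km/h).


Pace = time / distance = 52.33 min / 6.7 km = 7.8104 min/km
Speed = distance / time_in_hours = 6.7 / 0.8722 hr
Speed = 7.682 km/h

7.8104 min/km, 7.682 km/h


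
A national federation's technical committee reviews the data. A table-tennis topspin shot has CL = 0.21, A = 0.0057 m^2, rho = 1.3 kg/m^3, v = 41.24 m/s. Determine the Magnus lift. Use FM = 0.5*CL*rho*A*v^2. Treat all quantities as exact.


FM = 0.5 * CL * rho * A * v^2
FM = 0.5 * 0.21 * 1.3 * 0.0057 * 41.24^2
v^2 = 1700.7376
FM = 0.5 * 0.21 * 1.3 * 0.0057 * 1700.7376 = 1.3233 N

1.3233 N


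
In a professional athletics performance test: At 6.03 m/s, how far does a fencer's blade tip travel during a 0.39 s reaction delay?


d = v * t
d = 6.03 * 0.39
d = 2.3517 m

2.3517 m


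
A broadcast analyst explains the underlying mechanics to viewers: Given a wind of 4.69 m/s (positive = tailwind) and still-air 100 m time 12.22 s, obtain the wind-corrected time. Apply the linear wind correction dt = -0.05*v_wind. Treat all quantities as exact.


dt = -0.05 * v_wind = -0.05 * 4.69 = -0.2345 s
t_corrected = t_still + dt = 12.22 + (-0.2345)
t_corrected = 11.9855 s

11.9855 s


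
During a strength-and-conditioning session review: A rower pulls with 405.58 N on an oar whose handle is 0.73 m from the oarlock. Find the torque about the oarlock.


tau = F * d
tau = 405.58 * 0.73
tau = 296.0734 N*m

296.0734 N*m


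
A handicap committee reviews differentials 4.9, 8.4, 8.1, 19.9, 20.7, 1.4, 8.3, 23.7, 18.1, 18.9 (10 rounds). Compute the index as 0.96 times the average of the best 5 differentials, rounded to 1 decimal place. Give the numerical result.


All differentials: 4.9, 8.4, 8.1, 19.9, 20.7, 1.4, 8.3, 23.7, 18.1, 18.9
Sorted: 1.4, 4.9, 8.1, 8.3, 8.4, 18.1, 18.9, 19.9, 20.7, 23.7
Best 5: 1.4, 4.9, 8.1, 8.3, 8.4
Average of best = 31.1 / 5 = 6.22
Raw index = 6.22 * 0.96 = 5.9712
Handicap index = round(5.9712, 1) = 6.0

6.0


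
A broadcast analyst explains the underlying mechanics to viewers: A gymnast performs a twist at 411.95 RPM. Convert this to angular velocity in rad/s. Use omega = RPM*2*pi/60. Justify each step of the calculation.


omega = RPM * 2 * pi / 60
omega = 411.95 * 2 * 3.14159 / 60
omega = 2588.3582 / 60 = 43.1393 rad/s

43.1393 rad/s


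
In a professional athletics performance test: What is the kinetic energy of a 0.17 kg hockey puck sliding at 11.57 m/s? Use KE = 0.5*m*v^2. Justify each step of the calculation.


KE = 0.5 * m * v^2
KE = 0.5 * 0.17 * 11.57^2
KE = 0.5 * 0.17 * 133.8649 = 11.3785 J

11.3785 J


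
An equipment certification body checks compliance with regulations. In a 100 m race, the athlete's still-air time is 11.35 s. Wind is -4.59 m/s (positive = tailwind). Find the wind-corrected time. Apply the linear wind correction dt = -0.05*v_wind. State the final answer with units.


dt = -0.05 * v_wind = -0.05 * -4.59 = 0.2295 s
t_corrected = t_still + dt = 11.35 + (0.2295)
t_corrected = 11.5795 s

11.5795 s


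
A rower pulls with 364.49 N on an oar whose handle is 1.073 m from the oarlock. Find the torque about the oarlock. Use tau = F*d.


tau = F * d
tau = 364.49 * 1.073
tau = 391.0978 N*m

391.0978 N*m


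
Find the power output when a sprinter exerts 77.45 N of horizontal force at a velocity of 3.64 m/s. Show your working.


P = F * v
P = 77.45 * 3.64
P = 281.918 W

281.918 W


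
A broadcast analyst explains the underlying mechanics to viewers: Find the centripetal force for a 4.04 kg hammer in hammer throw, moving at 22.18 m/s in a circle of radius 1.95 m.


Fc = m * v^2 / r
v^2 = 22.18^2 = 491.9524
Fc = 4.04 * 491.9524 / 1.95
Fc = 1987.4877 / 1.95 = 1019.2245 N

1019.2245 N


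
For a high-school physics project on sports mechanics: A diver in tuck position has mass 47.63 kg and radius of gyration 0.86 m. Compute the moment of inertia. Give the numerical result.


I = m * k^2
I = 47.63 * 0.86^2
I = 47.63 * 0.7396 = 35.2271 kg*m^2

35.2271 kg*m^2


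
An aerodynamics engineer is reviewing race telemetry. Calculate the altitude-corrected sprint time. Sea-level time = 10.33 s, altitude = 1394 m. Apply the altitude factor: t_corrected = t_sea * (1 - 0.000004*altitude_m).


Correction factor = 1 - 0.000004 * 1394 = 0.994424
t_corrected = t_sea * factor = 10.33 * 0.994424
t_corrected = 10.2724 s

10.2724 s


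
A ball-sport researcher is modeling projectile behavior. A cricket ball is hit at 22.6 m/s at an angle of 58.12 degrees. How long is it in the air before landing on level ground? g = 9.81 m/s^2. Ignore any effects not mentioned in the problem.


T = 2*v*sin(theta)/g
sin(theta) = sin(58.12 deg) = 0.8492
T = 2*22.6*0.8492 / 9.81
T = 38.3819 / 9.81 = 3.9125 s

3.9125 s


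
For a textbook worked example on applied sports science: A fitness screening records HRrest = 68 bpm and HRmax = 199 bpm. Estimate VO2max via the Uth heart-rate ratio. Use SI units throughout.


VO2max = 15.3 * HRmax / HRrest
VO2max = 15.3 * 199 / 68
VO2max = 3044.7 / 68 = 44.775 mL/kg/min

44.775 mL/kg/min


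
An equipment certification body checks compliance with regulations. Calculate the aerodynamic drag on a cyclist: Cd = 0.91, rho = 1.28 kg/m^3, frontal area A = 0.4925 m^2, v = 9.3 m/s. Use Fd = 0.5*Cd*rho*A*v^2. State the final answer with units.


Fd = 0.5 * Cd * rho * A * v^2
Fd = 0.5 * 0.91 * 1.28 * 0.4925 * 9.3^2
v^2 = 86.49
Fd = 0.5 * 0.91 * 1.28 * 0.4925 * 86.49 = 24.8081 N

24.8081 N


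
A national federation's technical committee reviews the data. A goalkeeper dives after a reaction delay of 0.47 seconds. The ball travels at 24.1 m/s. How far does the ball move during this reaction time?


d = v * t
d = 24.1 * 0.47
d = 11.327 m

11.327 m


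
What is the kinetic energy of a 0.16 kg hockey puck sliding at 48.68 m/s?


KE = 0.5 * m * v^2
KE = 0.5 * 0.16 * 48.68^2
KE = 0.5 * 0.16 * 2369.7424 = 189.5794 J

189.5794 J


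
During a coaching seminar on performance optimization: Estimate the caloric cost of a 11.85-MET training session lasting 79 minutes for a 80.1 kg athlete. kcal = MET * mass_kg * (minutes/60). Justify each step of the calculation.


kcal = MET * mass * time_hr
Convert time: 79 min = 1.3167 hr
kcal = 11.85 * 80.1 * 1.3167
kcal = 1249.7602 kcal

1249.7602 kcal


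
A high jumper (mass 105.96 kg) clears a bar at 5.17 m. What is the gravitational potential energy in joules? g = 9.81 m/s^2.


PE = m * g * h
PE = 105.96 * 9.81 * 5.17
PE = 1039.4676 * 5.17 = 5374.0475 J

5374.0475 J


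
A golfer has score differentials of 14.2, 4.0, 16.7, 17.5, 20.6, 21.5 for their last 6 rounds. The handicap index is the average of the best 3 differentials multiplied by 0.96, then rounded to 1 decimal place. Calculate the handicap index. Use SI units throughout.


All differentials: 14.2, 4.0, 16.7, 17.5, 20.6, 21.5
Sorted: 4.0, 14.2, 16.7, 17.5, 20.6, 21.5
Best 3: 4.0, 14.2, 16.7
Average of best = 34.9 / 3 = 11.6333
Raw index = 11.6333 * 0.96 = 11.168
Handicap index = round(11.168, 1) = 11.2

11.2


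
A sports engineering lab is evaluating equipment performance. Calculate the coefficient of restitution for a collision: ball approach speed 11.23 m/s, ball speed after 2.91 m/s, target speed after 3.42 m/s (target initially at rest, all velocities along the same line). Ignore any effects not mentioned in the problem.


e = (v2_after - v1_after) / (v1_before - v2_before)
Numerator = 3.42 - 2.91 = 0.51
Denominator = 11.23 - 0 = 11.23
e = 0.51 / 11.23 = 0.0454

0.0454


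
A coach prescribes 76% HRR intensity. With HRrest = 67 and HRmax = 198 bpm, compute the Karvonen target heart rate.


Target = HRrest + pct*(HRmax - HRrest)
Heart rate reserve = HRmax - HRrest = 198 - 67 = 131 bpm
Fraction = 76% = 0.76
Target = 67 + 0.76 * 131
Target = 67 + 99.56 = 166.56 bpm

166.56 bpm


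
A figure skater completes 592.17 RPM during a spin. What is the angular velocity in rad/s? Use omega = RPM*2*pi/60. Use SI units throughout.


omega = RPM * 2 * pi / 60
omega = 592.17 * 2 * 3.14159 / 60
omega = 3720.7138 / 60 = 62.0119 rad/s

62.0119 rad/s


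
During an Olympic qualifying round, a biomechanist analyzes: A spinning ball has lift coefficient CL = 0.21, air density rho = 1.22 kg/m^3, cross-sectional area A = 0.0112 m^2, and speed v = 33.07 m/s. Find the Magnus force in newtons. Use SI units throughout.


FM = 0.5 * CL * rho * A * v^2
FM = 0.5 * 0.21 * 1.22 * 0.0112 * 33.07^2
v^2 = 1093.6249
FM = 0.5 * 0.21 * 1.22 * 0.0112 * 1093.6249 = 1.569 N

1.569 N


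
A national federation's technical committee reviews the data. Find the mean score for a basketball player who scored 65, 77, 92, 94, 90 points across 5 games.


Average = sum / n
Sum = 418
Average = 418 / 5 = 83.6

83.6


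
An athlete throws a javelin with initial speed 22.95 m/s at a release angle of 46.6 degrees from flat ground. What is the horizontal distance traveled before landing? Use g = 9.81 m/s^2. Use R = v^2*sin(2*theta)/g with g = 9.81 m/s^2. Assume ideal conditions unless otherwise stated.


R = v^2 * sin(2*theta) / g
Convert angle to radians: theta = 46.6 deg = 0.8133 rad
sin(2*theta) = sin(1.6266) = 0.9984
R = 22.95^2 * 0.9984 / 9.81
R = 526.7025 * 0.9984 / 9.81 = 53.6067 m

53.6067 m


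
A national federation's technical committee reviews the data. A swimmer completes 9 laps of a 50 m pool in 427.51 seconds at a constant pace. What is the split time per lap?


Split time = total_time / n_laps = 427.51 / 9
Split time = 47.5011 s per lap

47.5011 s


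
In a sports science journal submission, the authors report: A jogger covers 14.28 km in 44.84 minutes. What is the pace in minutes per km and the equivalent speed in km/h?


Pace = time / distance = 44.84 min / 14.28 km = 3.1401 min/km
Speed = distance / time_in_hours = 14.28 / 0.7473 hr
Speed = 19.1079 km/h

3.1401 min/km, 19.1079 km/h


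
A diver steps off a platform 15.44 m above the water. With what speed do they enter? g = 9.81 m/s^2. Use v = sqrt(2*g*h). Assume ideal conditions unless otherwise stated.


v = sqrt(2 * g * h)
v = sqrt(2 * 9.81 * 15.44)
v = sqrt(302.9328) = 17.405 m/s

17.405 m/s


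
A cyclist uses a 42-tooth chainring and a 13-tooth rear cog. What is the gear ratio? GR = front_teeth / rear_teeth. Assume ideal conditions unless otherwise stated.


GR = front_teeth / rear_teeth
GR = 42 / 13
GR = 3.2308

3.2308


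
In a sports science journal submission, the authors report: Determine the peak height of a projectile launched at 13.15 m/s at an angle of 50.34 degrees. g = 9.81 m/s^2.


H = (v*sin(theta))^2 / (2*g)
vy = v*sin(theta) = 13.15 * sin(50.34 deg) = 10.1235 m/s
H = vy^2 / (2*g) = 102.4846 / (2*9.81)
H = 102.4846 / 19.62 = 5.2235 m

5.2235 m


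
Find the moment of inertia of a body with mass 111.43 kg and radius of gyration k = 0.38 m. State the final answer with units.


I = m * k^2
I = 111.43 * 0.38^2
I = 111.43 * 0.1444 = 16.0905 kg*m^2

16.0905 kg*m^2


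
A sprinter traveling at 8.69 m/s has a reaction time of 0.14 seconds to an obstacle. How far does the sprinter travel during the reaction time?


d = v * t
d = 8.69 * 0.14
d = 1.2166 m

1.2166 m


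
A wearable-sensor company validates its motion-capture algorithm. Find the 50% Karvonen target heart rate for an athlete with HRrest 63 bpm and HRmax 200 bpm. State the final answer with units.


Target = HRrest + pct*(HRmax - HRrest)
Heart rate reserve = HRmax - HRrest = 200 - 63 = 137 bpm
Fraction = 50% = 0.5
Target = 63 + 0.5 * 137
Target = 63 + 68.5 = 131.5 bpm

131.5 bpm


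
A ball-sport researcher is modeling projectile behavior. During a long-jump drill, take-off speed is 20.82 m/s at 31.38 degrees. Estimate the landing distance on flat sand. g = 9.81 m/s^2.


R = v^2 * sin(2*theta) / g
Convert angle to radians: theta = 31.38 deg = 0.5477 rad
sin(2*theta) = sin(1.0954) = 0.8891
R = 20.82^2 * 0.8891 / 9.81
R = 433.4724 * 0.8891 / 9.81 = 39.2863 m

39.2863 m


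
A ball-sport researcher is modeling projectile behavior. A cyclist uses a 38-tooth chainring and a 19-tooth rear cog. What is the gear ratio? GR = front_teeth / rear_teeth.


GR = front_teeth / rear_teeth
GR = 38 / 19
GR = 2

2


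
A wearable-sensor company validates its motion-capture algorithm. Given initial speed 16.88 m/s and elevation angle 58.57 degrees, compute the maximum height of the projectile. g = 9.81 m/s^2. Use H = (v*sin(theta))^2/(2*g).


H = (v*sin(theta))^2 / (2*g)
vy = v*sin(theta) = 16.88 * sin(58.57 deg) = 14.4033 m/s
H = vy^2 / (2*g) = 207.4559 / (2*9.81)
H = 207.4559 / 19.62 = 10.5737 m

10.5737 m


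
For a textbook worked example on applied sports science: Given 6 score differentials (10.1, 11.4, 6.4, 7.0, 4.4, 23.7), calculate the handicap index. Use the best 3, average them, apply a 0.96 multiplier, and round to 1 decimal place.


All differentials: 10.1, 11.4, 6.4, 7.0, 4.4, 23.7
Sorted: 4.4, 6.4, 7.0, 10.1, 11.4, 23.7
Best 3: 4.4, 6.4, 7.0
Average of best = 17.8 / 3 = 5.9333
Raw index = 5.9333 * 0.96 = 5.696
Handicap index = round(5.696, 1) = 5.7

5.7


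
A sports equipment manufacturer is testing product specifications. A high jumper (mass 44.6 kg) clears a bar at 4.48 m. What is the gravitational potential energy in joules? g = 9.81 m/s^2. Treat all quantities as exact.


PE = m * g * h
PE = 44.6 * 9.81 * 4.48
PE = 437.526 * 4.48 = 1960.1165 J

1960.1165 J


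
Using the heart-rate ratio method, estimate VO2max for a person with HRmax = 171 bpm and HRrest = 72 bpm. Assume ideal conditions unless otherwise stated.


VO2max = 15.3 * HRmax / HRrest
VO2max = 15.3 * 171 / 72
VO2max = 2616.3 / 72 = 36.3375 mL/kg/min

36.3375 mL/kg/min


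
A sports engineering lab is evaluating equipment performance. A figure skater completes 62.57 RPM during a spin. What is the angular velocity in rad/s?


omega = RPM * 2 * pi / 60
omega = 62.57 * 2 * 3.14159 / 60
omega = 393.1389 / 60 = 6.5523 rad/s

6.5523 rad/s


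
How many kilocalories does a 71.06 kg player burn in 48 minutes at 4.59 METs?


kcal = MET * mass * time_hr
Convert time: 48 min = 0.8 hr
kcal = 4.59 * 71.06 * 0.8
kcal = 260.9323 kcal

260.9323 kcal


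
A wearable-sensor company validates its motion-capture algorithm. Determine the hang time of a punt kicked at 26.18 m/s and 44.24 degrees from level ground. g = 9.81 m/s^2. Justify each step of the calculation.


T = 2*v*sin(theta)/g
sin(theta) = sin(44.24 deg) = 0.6977
T = 2*26.18*0.6977 / 9.81
T = 36.5298 / 9.81 = 3.7237 s

3.7237 s


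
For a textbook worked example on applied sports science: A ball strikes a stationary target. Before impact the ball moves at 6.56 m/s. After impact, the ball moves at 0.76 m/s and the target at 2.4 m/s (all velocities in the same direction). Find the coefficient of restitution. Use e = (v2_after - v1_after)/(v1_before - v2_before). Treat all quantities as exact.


e = (v2_after - v1_after) / (v1_before - v2_before)
Numerator = 2.4 - 0.76 = 1.64
Denominator = 6.56 - 0 = 6.56
e = 1.64 / 6.56 = 0.25

0.25


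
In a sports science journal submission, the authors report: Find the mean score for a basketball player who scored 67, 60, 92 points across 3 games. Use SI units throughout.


Average = sum / n
Sum = 219
Average = 219 / 3 = 73

73


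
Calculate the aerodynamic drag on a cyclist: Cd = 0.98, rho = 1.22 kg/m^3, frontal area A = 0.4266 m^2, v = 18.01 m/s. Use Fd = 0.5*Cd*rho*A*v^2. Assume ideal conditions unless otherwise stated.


Fd = 0.5 * Cd * rho * A * v^2
Fd = 0.5 * 0.98 * 1.22 * 0.4266 * 18.01^2
v^2 = 324.3601
Fd = 0.5 * 0.98 * 1.22 * 0.4266 * 324.3601 = 82.7188 N

82.7188 N


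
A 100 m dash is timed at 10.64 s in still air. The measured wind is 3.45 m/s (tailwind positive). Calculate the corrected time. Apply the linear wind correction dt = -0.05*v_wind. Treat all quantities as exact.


dt = -0.05 * v_wind = -0.05 * 3.45 = -0.1725 s
t_corrected = t_still + dt = 10.64 + (-0.1725)
t_corrected = 10.4675 s

10.4675 s


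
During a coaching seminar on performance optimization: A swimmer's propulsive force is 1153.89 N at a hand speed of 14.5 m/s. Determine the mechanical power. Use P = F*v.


P = F * v
P = 1153.89 * 14.5
P = 16731.405 W

16731.405 W


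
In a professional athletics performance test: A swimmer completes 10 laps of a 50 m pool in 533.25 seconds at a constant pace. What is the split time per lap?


Split time = total_time / n_laps = 533.25 / 10
Split time = 53.325 s per lap

53.325 s


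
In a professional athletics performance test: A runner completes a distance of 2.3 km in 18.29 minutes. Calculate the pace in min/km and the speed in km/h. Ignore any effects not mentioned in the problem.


Pace = time / distance = 18.29 min / 2.3 km = 7.9522 min/km
Speed = distance / time_in_hours = 2.3 / 0.3048 hr
Speed = 7.5451 km/h

7.9522 min/km, 7.5451 km/h


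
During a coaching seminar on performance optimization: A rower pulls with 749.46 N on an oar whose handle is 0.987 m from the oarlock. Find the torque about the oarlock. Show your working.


tau = F * d
tau = 749.46 * 0.987
tau = 739.717 N*m

739.717 N*m


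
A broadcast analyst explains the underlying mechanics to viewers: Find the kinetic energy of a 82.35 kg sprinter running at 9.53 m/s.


KE = 0.5 * m * v^2
KE = 0.5 * 82.35 * 9.53^2
KE = 0.5 * 82.35 * 90.8209 = 3739.5506 J

3739.5506 J


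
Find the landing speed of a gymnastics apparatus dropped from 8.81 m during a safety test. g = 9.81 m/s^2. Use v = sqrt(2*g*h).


v = sqrt(2 * g * h)
v = sqrt(2 * 9.81 * 8.81)
v = sqrt(172.8522) = 13.1473 m/s

13.1473 m/s


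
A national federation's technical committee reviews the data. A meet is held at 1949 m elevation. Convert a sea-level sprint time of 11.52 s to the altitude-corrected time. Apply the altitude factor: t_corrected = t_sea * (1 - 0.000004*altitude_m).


Correction factor = 1 - 0.000004 * 1949 = 0.992204
t_corrected = t_sea * factor = 11.52 * 0.992204
t_corrected = 11.4302 s

11.4302 s


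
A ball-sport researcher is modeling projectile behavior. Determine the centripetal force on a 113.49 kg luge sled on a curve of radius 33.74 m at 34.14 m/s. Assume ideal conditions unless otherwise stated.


Fc = m * v^2 / r
v^2 = 34.14^2 = 1165.5396
Fc = 113.49 * 1165.5396 / 33.74
Fc = 132277.0892 / 33.74 = 3920.4828 N

3920.4828 N


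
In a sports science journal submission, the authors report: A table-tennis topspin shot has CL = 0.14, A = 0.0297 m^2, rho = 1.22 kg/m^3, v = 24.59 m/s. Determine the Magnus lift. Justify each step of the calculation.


FM = 0.5 * CL * rho * A * v^2
FM = 0.5 * 0.14 * 1.22 * 0.0297 * 24.59^2
v^2 = 604.6681
FM = 0.5 * 0.14 * 1.22 * 0.0297 * 604.6681 = 1.5337 N

1.5337 N


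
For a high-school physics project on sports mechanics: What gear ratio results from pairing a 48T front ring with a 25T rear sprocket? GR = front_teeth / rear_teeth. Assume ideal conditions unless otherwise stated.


GR = front_teeth / rear_teeth
GR = 48 / 25
GR = 1.92

1.92


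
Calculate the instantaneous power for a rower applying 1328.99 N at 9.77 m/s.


P = F * v
P = 1328.99 * 9.77
P = 12984.2323 W

12984.2323 W


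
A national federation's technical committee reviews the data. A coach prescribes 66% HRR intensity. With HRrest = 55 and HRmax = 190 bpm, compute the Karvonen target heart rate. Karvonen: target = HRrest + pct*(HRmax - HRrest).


Target = HRrest + pct*(HRmax - HRrest)
Heart rate reserve = HRmax - HRrest = 190 - 55 = 135 bpm
Fraction = 66% = 0.66
Target = 55 + 0.66 * 135
Target = 55 + 89.1 = 144.1 bpm

144.1 bpm


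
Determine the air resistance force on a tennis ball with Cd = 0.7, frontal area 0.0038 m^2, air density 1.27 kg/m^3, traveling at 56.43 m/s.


Fd = 0.5 * Cd * rho * A * v^2
Fd = 0.5 * 0.7 * 1.27 * 0.0038 * 56.43^2
v^2 = 3184.3449
Fd = 0.5 * 0.7 * 1.27 * 0.0038 * 3184.3449 = 5.3787 N

5.3787 N


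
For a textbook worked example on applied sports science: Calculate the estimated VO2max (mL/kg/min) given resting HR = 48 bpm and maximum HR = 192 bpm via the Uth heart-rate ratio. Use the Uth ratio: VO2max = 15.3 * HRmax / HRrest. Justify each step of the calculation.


VO2max = 15.3 * HRmax / HRrest
VO2max = 15.3 * 192 / 48
VO2max = 2937.6 / 48 = 61.2 mL/kg/min

61.2 mL/kg/min


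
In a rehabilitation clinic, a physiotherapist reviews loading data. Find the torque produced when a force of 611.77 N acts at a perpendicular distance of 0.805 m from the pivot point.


tau = F * d
tau = 611.77 * 0.805
tau = 492.4749 N*m

492.4749 N*m


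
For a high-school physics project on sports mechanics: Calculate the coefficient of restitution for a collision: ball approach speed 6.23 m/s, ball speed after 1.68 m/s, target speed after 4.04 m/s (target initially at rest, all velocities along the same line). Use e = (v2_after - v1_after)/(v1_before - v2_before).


e = (v2_after - v1_after) / (v1_before - v2_before)
Numerator = 4.04 - 1.68 = 2.36
Denominator = 6.23 - 0 = 6.23
e = 2.36 / 6.23 = 0.3788

0.3788


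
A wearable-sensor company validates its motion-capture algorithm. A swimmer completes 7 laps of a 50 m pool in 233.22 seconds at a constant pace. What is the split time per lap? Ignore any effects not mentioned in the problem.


Split time = total_time / n_laps = 233.22 / 7
Split time = 33.3171 s per lap

33.3171 s
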